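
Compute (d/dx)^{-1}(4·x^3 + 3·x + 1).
x^{4} + \frac{3 x^{2}}{2} + x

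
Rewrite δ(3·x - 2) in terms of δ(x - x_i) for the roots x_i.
\frac{\delta(x - 2/3)}{3}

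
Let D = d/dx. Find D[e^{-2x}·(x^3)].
x^{2} \left(3 - 2 x\right) e^{- 2 x}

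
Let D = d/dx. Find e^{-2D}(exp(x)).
e^{x - 2}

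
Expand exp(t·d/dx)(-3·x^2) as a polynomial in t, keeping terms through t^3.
- 3 t^{2} - 6 t x - 3 x^{2}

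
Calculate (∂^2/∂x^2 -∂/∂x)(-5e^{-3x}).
- 60 e^{- 3 x}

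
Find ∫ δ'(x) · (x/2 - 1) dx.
- \frac{1}{2}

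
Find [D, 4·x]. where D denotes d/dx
4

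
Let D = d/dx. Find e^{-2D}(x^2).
x^{2} - 4 x + 4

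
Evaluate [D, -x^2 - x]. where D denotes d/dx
- 2 x - 1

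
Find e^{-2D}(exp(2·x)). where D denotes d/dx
e^{2 x - 4}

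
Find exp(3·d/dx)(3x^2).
3 x^{2} + 18 x + 27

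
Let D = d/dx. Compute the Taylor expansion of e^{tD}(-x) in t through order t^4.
- t - x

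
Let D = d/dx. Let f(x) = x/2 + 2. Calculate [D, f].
\frac{1}{2}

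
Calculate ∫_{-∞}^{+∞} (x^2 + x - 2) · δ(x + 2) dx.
0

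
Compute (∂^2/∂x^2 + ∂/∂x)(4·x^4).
16 x^{2} \left(x + 3\right)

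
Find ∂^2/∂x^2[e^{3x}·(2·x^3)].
6 x \left(3 x^{2} + 6 x + 2\right) e^{3 x}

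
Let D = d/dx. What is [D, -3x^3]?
- 9 x^{2}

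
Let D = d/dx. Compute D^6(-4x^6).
-2880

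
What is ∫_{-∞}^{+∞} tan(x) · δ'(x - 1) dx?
- \tan^{2}{\left(1 \right)} - 1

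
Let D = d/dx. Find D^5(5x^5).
600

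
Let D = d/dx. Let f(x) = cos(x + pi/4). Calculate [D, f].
- \sin{\left(x + \frac{\pi}{4} \right)}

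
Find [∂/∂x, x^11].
11 x^{10}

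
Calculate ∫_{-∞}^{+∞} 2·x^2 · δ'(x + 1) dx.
4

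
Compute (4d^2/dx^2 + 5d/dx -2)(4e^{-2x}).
16 e^{- 2 x}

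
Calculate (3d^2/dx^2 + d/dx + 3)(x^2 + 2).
3 x^{2} + 2 x + 12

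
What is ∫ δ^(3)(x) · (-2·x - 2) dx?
0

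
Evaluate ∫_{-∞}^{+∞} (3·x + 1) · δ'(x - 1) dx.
-3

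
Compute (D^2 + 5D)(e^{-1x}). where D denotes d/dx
- 4 e^{- x}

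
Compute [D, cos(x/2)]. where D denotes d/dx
- \frac{\sin{\left(\frac{x}{2} \right)}}{2}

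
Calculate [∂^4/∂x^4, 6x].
24\frac{d^{3}}{dx^{3}}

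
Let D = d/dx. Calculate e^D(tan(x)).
\tan{\left(x + 1 \right)}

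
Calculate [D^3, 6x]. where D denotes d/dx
18D^{2}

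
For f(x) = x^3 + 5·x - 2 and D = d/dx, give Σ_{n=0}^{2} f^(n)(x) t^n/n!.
3 t^{2} x + t \left(3 x^{2} + 5\right) + x^{3} + 5 x - 2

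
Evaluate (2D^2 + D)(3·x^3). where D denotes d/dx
9 x \left(x + 4\right)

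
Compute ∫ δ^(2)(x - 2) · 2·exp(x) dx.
2 e^{2}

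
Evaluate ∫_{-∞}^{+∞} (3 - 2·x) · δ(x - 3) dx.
-3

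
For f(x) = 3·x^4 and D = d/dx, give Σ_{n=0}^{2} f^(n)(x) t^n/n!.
3 x^{2} \left(6 t^{2} + 4 t x + x^{2}\right)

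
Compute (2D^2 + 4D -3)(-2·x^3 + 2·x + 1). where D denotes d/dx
6 x^{3} - 24 x^{2} - 30 x + 5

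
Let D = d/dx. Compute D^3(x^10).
720 x^{7}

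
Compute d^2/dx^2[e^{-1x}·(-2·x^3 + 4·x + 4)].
2 \left(- x^{3} + 6 x^{2} - 4 x - 2\right) e^{- x}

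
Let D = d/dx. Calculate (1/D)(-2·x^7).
- \frac{x^{8}}{4}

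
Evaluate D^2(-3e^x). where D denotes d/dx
- 3 e^{x}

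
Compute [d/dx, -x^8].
- 8 x^{7}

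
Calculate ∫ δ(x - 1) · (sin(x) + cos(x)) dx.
\cos{\left(1 \right)} + \sin{\left(1 \right)}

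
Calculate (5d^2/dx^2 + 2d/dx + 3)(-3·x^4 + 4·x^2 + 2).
- 9 x^{4} - 24 x^{3} - 168 x^{2} + 16 x + 46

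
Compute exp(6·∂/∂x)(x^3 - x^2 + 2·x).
x^{3} + 17 x^{2} + 98 x + 192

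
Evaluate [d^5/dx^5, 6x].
30\frac{d^{4}}{dx^{4}}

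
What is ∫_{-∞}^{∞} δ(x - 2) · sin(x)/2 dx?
\frac{\sin{\left(2 \right)}}{2}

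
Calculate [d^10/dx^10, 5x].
50\frac{d^{9}}{dx^{9}}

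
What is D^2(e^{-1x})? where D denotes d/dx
e^{- x}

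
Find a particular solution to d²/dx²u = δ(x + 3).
\frac{|x + 3|}{2}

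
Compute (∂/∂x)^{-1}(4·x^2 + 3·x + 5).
\frac{4 x^{3}}{3} + \frac{3 x^{2}}{2} + 5 x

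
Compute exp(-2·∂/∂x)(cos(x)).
\cos{\left(x - 2 \right)}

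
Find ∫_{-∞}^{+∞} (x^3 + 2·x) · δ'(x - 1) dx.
-5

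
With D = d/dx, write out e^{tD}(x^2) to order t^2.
t^{2} + 2 t x + x^{2}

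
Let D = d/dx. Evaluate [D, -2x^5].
- 10 x^{4}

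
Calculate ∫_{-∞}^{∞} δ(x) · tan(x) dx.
0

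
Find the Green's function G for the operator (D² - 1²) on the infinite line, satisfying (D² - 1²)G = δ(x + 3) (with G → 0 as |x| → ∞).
-\frac{e^{-|x + 3|}}{2}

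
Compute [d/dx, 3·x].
3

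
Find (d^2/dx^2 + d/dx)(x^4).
4 x^{2} \left(x + 3\right)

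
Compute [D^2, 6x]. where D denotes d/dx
12D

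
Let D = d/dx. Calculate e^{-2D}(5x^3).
5 x^{3} - 30 x^{2} + 60 x - 40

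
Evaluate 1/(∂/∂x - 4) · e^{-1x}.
- \frac{e^{- x}}{5}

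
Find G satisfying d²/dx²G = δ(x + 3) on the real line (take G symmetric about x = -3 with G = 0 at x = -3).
\frac{|x + 3|}{2}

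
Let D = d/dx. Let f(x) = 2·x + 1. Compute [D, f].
2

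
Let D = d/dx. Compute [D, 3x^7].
21 x^{6}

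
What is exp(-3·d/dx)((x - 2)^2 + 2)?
x^{2} - 10 x + 27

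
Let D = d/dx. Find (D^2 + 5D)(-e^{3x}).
- 24 e^{3 x}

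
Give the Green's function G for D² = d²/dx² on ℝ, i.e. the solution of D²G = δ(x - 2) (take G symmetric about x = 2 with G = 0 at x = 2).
\frac{|x - 2|}{2}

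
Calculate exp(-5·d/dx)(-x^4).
- x^{4} + 20 x^{3} - 150 x^{2} + 500 x - 625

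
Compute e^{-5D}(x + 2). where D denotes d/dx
x - 3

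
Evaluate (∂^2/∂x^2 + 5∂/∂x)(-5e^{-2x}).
30 e^{- 2 x}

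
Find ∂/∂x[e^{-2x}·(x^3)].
x^{2} \left(3 - 2 x\right) e^{- 2 x}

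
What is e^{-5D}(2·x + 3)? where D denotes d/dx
2 x - 7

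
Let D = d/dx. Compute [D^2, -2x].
-4D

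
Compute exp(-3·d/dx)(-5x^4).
- 5 x^{4} + 60 x^{3} - 270 x^{2} + 540 x - 405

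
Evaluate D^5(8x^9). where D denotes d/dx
120960 x^{4}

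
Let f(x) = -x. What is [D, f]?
-1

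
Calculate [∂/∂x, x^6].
6 x^{5}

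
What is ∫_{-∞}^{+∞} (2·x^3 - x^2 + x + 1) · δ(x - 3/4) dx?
\frac{65}{32}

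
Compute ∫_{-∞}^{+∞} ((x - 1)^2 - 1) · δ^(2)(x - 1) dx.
2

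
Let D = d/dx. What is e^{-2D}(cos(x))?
\cos{\left(x - 2 \right)}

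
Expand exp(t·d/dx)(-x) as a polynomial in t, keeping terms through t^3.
- t - x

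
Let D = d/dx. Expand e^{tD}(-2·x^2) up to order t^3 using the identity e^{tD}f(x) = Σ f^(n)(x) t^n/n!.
- 2 t^{2} - 4 t x - 2 x^{2}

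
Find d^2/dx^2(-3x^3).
- 18 x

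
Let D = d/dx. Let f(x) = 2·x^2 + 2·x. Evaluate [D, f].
4 x + 2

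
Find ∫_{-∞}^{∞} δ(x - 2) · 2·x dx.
4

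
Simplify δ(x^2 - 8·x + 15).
\frac{\delta(x - 3) + \delta(x - 5)}{2}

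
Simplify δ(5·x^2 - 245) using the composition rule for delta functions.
\frac{\delta(x - 7) + \delta(x + 7)}{70}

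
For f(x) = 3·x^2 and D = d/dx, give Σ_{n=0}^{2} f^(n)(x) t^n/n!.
3 t^{2} + 6 t x + 3 x^{2}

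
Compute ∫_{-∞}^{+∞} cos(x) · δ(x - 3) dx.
\cos{\left(3 \right)}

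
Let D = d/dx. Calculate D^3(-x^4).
- 24 x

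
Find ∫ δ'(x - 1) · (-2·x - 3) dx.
2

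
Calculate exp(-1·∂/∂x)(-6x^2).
- 6 x^{2} + 12 x - 6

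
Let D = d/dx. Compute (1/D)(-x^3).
- \frac{x^{4}}{4}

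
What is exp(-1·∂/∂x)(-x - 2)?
- x - 1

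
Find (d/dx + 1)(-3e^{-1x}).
0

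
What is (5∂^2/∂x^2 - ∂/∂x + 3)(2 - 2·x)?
8 - 6 x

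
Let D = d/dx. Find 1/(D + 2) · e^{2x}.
\frac{e^{2 x}}{4}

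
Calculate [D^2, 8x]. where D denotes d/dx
16D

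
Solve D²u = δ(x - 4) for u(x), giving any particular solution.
\frac{|x - 4|}{2}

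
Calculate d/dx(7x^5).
35 x^{4}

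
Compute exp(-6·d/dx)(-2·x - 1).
11 - 2 x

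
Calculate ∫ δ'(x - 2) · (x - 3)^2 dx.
2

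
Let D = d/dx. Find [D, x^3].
3 x^{2}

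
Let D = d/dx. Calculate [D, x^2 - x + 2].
2 x - 1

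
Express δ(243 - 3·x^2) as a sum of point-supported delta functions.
\frac{\delta(x - 9) + \delta(x + 9)}{54}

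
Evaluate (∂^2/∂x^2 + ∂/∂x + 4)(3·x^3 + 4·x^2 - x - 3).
12 x^{3} + 25 x^{2} + 22 x - 5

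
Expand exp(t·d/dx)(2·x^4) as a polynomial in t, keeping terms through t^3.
2 x \left(4 t^{3} + 6 t^{2} x + 4 t x^{2} + x^{3}\right)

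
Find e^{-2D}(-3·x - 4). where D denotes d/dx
2 - 3 x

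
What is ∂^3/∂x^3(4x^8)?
1344 x^{5}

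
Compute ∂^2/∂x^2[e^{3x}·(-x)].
\left(- 9 x - 6\right) e^{3 x}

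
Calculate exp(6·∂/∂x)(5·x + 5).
5 x + 35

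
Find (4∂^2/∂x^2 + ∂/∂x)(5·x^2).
10 x + 40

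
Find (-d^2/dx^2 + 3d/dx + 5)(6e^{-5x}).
- 210 e^{- 5 x}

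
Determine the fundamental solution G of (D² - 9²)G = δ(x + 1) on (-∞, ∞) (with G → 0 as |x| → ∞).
-\frac{e^{-9|x + 1|}}{18}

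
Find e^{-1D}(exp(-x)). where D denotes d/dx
e^{1 - x}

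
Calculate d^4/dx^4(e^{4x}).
256 e^{4 x}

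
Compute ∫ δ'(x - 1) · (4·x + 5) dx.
-4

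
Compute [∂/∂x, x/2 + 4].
\frac{1}{2}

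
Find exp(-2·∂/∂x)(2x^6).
2 x^{6} - 24 x^{5} + 120 x^{4} - 320 x^{3} + 480 x^{2} - 384 x + 128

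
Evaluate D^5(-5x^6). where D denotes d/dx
- 3600 x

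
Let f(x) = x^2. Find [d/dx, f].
2 x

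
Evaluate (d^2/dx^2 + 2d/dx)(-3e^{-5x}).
- 45 e^{- 5 x}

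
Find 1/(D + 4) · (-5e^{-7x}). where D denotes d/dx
\frac{5 e^{- 7 x}}{3}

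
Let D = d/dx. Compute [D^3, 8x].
24D^{2}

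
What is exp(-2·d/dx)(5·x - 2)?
5 x - 12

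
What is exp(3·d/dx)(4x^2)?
4 x^{2} + 24 x + 36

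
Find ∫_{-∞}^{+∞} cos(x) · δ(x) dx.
1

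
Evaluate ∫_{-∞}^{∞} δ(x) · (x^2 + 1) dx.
1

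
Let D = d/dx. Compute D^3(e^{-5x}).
- 125 e^{- 5 x}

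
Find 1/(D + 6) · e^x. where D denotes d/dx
\frac{e^{x}}{7}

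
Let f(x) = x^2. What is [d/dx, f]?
2 x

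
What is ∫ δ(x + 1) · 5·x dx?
-5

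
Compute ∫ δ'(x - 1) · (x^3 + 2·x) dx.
-5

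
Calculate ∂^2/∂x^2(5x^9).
360 x^{7}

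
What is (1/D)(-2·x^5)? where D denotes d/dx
- \frac{x^{6}}{3}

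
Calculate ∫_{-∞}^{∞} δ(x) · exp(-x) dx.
1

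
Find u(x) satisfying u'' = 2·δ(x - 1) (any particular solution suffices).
|x - 1|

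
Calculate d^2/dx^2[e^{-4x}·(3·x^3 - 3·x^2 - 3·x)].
6 \left(8 x^{3} - 20 x^{2} + 3 x + 3\right) e^{- 4 x}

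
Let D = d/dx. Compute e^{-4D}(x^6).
x^{6} - 24 x^{5} + 240 x^{4} - 1280 x^{3} + 3840 x^{2} - 6144 x + 4096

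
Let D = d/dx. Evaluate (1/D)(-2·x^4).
- \frac{2 x^{5}}{5}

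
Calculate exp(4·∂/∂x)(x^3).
x^{3} + 12 x^{2} + 48 x + 64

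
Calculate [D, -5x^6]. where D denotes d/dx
- 30 x^{5}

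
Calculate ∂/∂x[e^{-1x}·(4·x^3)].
4 x^{2} \left(3 - x\right) e^{- x}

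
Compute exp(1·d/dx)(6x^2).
6 x^{2} + 12 x + 6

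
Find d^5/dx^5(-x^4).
0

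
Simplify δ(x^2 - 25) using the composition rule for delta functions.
\frac{\delta(x + 5) + \delta(x - 5)}{10}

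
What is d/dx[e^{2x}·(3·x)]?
\left(6 x + 3\right) e^{2 x}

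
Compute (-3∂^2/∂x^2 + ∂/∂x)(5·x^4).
20 x^{2} \left(x - 9\right)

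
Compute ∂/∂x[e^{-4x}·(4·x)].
4 \left(1 - 4 x\right) e^{- 4 x}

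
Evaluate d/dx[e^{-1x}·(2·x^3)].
2 x^{2} \left(3 - x\right) e^{- x}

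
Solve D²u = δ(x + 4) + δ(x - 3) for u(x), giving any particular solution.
\frac{|x + 4|}{2} + \frac{|x - 3|}{2}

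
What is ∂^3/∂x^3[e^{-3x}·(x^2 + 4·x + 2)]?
9 \left(- 3 x^{2} - 6 x + 4\right) e^{- 3 x}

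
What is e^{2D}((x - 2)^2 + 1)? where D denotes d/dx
x^{2} + 1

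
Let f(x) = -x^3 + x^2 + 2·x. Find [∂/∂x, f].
- 3 x^{2} + 2 x + 2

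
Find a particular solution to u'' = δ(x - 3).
\frac{|x - 3|}{2}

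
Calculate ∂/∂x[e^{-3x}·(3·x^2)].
3 x \left(2 - 3 x\right) e^{- 3 x}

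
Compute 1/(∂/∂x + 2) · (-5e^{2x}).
- \frac{5 e^{2 x}}{4}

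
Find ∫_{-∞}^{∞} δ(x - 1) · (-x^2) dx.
-1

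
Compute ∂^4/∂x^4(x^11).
7920 x^{7}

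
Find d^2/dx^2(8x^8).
448 x^{6}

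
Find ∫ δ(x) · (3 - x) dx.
3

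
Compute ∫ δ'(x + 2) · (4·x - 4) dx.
-4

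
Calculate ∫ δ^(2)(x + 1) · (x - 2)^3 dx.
-18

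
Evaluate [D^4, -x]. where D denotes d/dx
-4D^{3}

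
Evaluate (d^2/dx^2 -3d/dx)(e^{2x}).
- 2 e^{2 x}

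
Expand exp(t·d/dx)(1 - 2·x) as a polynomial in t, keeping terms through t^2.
- 2 t - 2 x + 1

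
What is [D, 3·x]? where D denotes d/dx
3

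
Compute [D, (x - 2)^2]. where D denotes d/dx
2 x - 4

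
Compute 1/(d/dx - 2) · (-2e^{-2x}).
\frac{e^{- 2 x}}{2}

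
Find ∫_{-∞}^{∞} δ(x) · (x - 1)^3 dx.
-1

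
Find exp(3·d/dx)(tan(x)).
\tan{\left(x + 3 \right)}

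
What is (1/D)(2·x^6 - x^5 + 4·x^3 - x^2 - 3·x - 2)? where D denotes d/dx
\frac{2 x^{7}}{7} - \frac{x^{6}}{6} + x^{4} - \frac{x^{3}}{3} - \frac{3 x^{2}}{2} - 2 x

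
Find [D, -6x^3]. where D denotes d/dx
- 18 x^{2}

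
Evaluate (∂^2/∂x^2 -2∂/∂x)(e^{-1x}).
3 e^{- x}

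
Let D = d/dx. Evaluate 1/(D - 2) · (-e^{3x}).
- e^{3 x}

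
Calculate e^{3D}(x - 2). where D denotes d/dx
x + 1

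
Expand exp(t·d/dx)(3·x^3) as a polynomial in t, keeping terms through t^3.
3 t^{3} + 9 t^{2} x + 9 t x^{2} + 3 x^{3}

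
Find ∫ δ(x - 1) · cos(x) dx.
\cos{\left(1 \right)}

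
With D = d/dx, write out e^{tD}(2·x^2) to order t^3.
2 t^{2} + 4 t x + 2 x^{2}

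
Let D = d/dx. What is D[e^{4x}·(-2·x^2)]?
4 x \left(- 2 x - 1\right) e^{4 x}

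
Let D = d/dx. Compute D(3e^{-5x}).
- 15 e^{- 5 x}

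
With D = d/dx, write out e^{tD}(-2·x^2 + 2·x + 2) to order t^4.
- 2 t^{2} - 2 t \left(2 x - 1\right) - 2 x^{2} + 2 x + 2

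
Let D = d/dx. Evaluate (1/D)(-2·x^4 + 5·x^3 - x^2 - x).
- \frac{2 x^{5}}{5} + \frac{5 x^{4}}{4} - \frac{x^{3}}{3} - \frac{x^{2}}{2}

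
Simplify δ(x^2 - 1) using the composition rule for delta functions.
\frac{\delta(x - 1) + \delta(x + 1)}{2}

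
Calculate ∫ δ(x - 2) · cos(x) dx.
\cos{\left(2 \right)}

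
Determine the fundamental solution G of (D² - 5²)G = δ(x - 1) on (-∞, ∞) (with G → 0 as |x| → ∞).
-\frac{e^{-5|x - 1|}}{10}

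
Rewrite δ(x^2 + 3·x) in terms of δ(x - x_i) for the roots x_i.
\frac{\delta(x + 3) + \delta(x)}{3}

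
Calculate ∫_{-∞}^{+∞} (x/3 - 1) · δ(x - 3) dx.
0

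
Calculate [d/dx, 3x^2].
6 x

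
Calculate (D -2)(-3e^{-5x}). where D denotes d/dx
21 e^{- 5 x}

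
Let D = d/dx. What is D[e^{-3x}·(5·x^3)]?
15 x^{2} \left(1 - x\right) e^{- 3 x}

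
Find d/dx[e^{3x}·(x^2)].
x \left(3 x + 2\right) e^{3 x}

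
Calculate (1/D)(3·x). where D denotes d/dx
\frac{3 x^{2}}{2}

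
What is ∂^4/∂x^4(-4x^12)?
- 47520 x^{8}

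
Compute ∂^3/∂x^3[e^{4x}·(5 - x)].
\left(272 - 64 x\right) e^{4 x}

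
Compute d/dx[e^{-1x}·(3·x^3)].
3 x^{2} \left(3 - x\right) e^{- x}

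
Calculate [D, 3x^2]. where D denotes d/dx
6 x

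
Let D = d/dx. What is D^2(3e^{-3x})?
27 e^{- 3 x}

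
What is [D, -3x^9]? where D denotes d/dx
- 27 x^{8}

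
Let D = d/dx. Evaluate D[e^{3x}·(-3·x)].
\left(- 9 x - 3\right) e^{3 x}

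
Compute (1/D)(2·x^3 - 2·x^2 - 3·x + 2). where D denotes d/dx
\frac{x^{4}}{2} - \frac{2 x^{3}}{3} - \frac{3 x^{2}}{2} + 2 x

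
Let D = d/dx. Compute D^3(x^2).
0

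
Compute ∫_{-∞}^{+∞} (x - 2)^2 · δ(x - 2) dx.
0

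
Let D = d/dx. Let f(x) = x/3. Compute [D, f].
\frac{1}{3}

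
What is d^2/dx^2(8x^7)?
336 x^{5}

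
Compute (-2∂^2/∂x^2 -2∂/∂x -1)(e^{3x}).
- 25 e^{3 x}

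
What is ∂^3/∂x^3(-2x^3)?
-12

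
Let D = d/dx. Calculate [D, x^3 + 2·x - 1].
3 x^{2} + 2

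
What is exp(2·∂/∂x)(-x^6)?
- x^{6} - 12 x^{5} - 60 x^{4} - 160 x^{3} - 240 x^{2} - 192 x - 64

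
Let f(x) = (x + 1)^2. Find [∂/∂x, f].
2 x + 2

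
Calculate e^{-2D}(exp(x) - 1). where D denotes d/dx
e^{x - 2} - 1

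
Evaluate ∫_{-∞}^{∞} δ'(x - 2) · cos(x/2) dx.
\frac{\sin{\left(1 \right)}}{2}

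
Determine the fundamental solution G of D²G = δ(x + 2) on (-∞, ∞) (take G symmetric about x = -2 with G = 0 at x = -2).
\frac{|x + 2|}{2}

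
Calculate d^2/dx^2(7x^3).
42 x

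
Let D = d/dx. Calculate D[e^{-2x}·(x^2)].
2 x \left(1 - x\right) e^{- 2 x}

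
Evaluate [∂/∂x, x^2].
2 x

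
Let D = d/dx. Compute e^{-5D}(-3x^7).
- 3 x^{7} + 105 x^{6} - 1575 x^{5} + 13125 x^{4} - 65625 x^{3} + 196875 x^{2} - 328125 x + 234375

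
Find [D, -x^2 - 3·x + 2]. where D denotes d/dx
- 2 x - 3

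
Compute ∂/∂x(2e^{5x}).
10 e^{5 x}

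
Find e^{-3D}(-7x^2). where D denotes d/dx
- 7 x^{2} + 42 x - 63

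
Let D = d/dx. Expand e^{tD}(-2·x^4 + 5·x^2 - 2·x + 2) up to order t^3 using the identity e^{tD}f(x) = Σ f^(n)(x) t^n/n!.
- 8 t^{3} x - t^{2} \left(12 x^{2} - 5\right) - 2 t \left(4 x^{3} - 5 x + 1\right) - 2 x^{4} + 5 x^{2} - 2 x + 2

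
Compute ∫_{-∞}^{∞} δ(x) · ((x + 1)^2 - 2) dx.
-1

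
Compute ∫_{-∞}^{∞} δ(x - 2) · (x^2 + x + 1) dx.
7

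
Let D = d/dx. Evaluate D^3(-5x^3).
-30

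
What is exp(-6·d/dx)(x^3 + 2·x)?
x^{3} - 18 x^{2} + 110 x - 228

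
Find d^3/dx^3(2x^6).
240 x^{3}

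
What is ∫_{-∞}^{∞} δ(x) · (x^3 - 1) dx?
-1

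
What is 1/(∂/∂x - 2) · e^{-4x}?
- \frac{e^{- 4 x}}{6}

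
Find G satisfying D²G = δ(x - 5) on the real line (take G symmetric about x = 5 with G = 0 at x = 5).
\frac{|x - 5|}{2}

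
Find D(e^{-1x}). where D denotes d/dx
- e^{- x}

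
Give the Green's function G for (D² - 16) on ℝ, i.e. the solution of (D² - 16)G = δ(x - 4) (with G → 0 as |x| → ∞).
-\frac{e^{-4|x - 4|}}{8}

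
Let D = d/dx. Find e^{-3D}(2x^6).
2 x^{6} - 36 x^{5} + 270 x^{4} - 1080 x^{3} + 2430 x^{2} - 2916 x + 1458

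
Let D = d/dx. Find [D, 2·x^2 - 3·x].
4 x - 3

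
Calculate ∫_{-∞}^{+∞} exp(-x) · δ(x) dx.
1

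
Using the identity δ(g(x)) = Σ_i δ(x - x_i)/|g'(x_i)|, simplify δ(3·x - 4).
\frac{\delta(x - 4/3)}{3}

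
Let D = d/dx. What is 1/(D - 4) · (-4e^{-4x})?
\frac{e^{- 4 x}}{2}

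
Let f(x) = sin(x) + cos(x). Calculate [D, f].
- \sin{\left(x \right)} + \cos{\left(x \right)}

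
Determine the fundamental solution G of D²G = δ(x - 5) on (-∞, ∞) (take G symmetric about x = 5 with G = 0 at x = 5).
\frac{|x - 5|}{2}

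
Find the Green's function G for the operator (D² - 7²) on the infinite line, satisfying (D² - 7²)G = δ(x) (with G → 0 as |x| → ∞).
-\frac{e^{-7|x|}}{14}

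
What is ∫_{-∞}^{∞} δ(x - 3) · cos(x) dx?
\cos{\left(3 \right)}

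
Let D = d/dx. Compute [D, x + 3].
1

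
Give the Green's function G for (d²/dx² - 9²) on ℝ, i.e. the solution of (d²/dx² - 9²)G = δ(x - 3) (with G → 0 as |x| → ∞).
-\frac{e^{-9|x - 3|}}{18}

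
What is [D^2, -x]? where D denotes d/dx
-2D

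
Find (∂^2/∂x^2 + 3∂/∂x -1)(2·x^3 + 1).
- 2 x^{3} + 18 x^{2} + 12 x - 1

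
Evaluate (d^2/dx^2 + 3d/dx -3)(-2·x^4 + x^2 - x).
6 x^{4} - 24 x^{3} - 27 x^{2} + 9 x - 1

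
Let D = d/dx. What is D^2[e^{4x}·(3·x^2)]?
\left(48 x^{2} + 48 x + 6\right) e^{4 x}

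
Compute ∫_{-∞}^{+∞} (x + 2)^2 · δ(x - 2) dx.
16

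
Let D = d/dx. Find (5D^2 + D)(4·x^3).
12 x \left(x + 10\right)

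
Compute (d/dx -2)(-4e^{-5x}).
28 e^{- 5 x}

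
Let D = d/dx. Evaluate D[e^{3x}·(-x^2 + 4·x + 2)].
\left(- 3 x^{2} + 10 x + 10\right) e^{3 x}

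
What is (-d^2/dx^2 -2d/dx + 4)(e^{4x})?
- 20 e^{4 x}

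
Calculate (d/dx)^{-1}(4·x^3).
x^{4}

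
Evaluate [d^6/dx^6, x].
6\frac{d^{5}}{dx^{5}}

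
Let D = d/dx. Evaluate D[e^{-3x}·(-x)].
\left(3 x - 1\right) e^{- 3 x}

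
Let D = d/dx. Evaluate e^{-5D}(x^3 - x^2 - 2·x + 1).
x^{3} - 16 x^{2} + 83 x - 139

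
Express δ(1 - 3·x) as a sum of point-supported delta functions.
\frac{\delta(x - 1/3)}{3}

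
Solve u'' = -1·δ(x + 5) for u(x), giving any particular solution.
-\frac{|x + 5|}{2}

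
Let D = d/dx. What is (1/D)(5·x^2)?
\frac{5 x^{3}}{3}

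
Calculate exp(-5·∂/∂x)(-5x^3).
- 5 x^{3} + 75 x^{2} - 375 x + 625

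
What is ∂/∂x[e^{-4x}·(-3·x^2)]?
6 x \left(2 x - 1\right) e^{- 4 x}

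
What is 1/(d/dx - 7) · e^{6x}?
- e^{6 x}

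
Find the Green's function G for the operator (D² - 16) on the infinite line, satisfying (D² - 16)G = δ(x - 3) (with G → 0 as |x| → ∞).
-\frac{e^{-4|x - 3|}}{8}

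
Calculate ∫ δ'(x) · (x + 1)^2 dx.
-2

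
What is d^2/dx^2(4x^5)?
80 x^{3}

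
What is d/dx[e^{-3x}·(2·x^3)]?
6 x^{2} \left(1 - x\right) e^{- 3 x}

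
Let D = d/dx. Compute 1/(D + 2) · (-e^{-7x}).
\frac{e^{- 7 x}}{5}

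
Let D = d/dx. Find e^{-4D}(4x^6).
4 x^{6} - 96 x^{5} + 960 x^{4} - 5120 x^{3} + 15360 x^{2} - 24576 x + 16384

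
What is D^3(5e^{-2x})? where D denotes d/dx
- 40 e^{- 2 x}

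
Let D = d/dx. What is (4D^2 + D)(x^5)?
5 x^{3} \left(x + 16\right)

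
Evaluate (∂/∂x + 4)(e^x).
5 e^{x}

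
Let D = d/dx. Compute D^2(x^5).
20 x^{3}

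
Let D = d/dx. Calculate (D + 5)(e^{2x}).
7 e^{2 x}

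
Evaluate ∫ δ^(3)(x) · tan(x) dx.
-2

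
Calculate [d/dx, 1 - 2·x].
-2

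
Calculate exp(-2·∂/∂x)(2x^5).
2 x^{5} - 20 x^{4} + 80 x^{3} - 160 x^{2} + 160 x - 64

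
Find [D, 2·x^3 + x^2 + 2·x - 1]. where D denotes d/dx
6 x^{2} + 2 x + 2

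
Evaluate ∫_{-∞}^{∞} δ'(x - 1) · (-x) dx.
1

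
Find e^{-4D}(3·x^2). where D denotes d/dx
3 x^{2} - 24 x + 48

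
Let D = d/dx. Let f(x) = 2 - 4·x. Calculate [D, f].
-4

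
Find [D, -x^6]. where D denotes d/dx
- 6 x^{5}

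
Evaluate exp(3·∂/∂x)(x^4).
x^{4} + 12 x^{3} + 54 x^{2} + 108 x + 81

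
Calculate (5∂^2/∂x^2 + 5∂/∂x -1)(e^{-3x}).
29 e^{- 3 x}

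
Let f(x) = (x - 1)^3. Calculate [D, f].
3 \left(x - 1\right)^{2}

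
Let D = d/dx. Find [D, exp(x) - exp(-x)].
2 \cosh{\left(x \right)}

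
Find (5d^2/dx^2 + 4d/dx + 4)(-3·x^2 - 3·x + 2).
- 12 x^{2} - 36 x - 34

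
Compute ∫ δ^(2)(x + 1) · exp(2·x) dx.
\frac{4}{e^{2}}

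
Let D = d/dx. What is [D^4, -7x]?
-28D^{3}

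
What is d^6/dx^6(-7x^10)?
- 1058400 x^{4}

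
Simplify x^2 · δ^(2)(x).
2\delta(x)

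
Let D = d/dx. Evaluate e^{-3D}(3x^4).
3 x^{4} - 36 x^{3} + 162 x^{2} - 324 x + 243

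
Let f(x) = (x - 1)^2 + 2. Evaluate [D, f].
2 x - 2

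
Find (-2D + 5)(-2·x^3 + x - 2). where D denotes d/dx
- 10 x^{3} + 12 x^{2} + 5 x - 12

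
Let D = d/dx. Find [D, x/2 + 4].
\frac{1}{2}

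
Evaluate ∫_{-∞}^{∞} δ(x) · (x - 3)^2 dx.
9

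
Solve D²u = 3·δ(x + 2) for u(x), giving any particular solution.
\frac{3|x + 2|}{2}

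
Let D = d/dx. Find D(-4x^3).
- 12 x^{2}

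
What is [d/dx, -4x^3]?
- 12 x^{2}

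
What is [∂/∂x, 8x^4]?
32 x^{3}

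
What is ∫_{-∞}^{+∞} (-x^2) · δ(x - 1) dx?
-1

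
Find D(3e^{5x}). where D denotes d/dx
15 e^{5 x}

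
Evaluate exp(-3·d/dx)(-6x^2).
- 6 x^{2} + 36 x - 54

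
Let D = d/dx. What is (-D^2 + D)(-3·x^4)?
12 x^{2} \left(3 - x\right)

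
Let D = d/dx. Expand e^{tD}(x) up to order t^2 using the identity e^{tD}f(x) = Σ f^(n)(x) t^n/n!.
t + x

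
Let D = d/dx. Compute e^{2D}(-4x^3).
- 4 x^{3} - 24 x^{2} - 48 x - 32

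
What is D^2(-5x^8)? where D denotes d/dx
- 280 x^{6}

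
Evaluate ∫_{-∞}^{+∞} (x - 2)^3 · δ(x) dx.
-8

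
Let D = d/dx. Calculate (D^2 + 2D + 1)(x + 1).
x + 3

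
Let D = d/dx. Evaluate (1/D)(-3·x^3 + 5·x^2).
- \frac{3 x^{4}}{4} + \frac{5 x^{3}}{3}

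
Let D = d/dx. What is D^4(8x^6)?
2880 x^{2}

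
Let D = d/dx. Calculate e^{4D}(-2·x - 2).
- 2 x - 10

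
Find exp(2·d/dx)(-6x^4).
- 6 x^{4} - 48 x^{3} - 144 x^{2} - 192 x - 96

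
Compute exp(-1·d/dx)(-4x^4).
- 4 x^{4} + 16 x^{3} - 24 x^{2} + 16 x - 4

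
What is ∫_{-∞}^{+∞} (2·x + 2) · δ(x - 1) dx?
4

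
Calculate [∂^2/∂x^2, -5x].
-10\frac{d}{dx}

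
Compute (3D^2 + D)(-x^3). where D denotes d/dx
3 x \left(- x - 6\right)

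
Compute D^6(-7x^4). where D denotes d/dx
0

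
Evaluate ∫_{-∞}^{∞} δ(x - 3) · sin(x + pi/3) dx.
\sin{\left(\frac{\pi}{3} + 3 \right)}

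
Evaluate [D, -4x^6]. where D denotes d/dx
- 24 x^{5}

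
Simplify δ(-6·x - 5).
\frac{\delta(x + 5/6)}{6}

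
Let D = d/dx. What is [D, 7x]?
7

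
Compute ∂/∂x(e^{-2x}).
- 2 e^{- 2 x}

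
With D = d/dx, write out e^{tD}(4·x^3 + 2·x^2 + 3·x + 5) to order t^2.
t^{2} \left(12 x + 2\right) + t \left(12 x^{2} + 4 x + 3\right) + 4 x^{3} + 2 x^{2} + 3 x + 5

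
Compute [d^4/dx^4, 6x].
24\frac{d^{3}}{dx^{3}}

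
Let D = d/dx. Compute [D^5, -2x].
-10D^{4}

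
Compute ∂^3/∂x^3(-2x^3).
-12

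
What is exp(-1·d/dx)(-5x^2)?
- 5 x^{2} + 10 x - 5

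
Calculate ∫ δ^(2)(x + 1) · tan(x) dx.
- 2 \tan^{3}{\left(1 \right)} - 2 \tan{\left(1 \right)}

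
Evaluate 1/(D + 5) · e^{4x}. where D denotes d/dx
\frac{e^{4 x}}{9}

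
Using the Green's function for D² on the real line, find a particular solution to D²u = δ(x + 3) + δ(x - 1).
\frac{|x + 3|}{2} + \frac{|x - 1|}{2}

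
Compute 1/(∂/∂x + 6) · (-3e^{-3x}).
- e^{- 3 x}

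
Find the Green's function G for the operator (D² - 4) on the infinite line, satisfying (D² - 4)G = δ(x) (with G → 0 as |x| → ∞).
-\frac{e^{-2|x|}}{4}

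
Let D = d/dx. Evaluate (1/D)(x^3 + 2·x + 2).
\frac{x^{4}}{4} + x^{2} + 2 x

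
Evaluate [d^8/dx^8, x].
8\frac{d^{7}}{dx^{7}}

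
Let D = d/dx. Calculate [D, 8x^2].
16 x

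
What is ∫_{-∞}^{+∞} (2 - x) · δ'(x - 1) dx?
1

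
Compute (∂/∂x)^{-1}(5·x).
\frac{5 x^{2}}{2}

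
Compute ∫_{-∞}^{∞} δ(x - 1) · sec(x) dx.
\sec{\left(1 \right)}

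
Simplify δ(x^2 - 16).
\frac{\delta(x - 4) + \delta(x + 4)}{8}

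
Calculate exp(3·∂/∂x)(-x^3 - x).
- x^{3} - 9 x^{2} - 28 x - 30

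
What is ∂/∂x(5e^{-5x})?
- 25 e^{- 5 x}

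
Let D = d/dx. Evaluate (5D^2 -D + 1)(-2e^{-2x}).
- 46 e^{- 2 x}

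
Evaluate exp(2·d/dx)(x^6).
x^{6} + 12 x^{5} + 60 x^{4} + 160 x^{3} + 240 x^{2} + 192 x + 64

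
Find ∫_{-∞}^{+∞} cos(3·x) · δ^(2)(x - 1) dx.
- 9 \cos{\left(3 \right)}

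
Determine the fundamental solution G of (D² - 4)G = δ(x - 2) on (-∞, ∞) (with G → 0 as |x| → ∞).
-\frac{e^{-2|x - 2|}}{4}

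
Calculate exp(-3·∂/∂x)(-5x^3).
- 5 x^{3} + 45 x^{2} - 135 x + 135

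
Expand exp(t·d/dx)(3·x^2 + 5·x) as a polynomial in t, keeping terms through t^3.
3 t^{2} + t \left(6 x + 5\right) + 3 x^{2} + 5 x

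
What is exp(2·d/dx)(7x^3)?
7 x^{3} + 42 x^{2} + 84 x + 56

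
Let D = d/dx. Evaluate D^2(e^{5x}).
25 e^{5 x}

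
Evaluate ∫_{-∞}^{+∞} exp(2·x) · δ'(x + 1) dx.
- \frac{2}{e^{2}}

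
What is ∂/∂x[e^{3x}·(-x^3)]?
3 x^{2} \left(- x - 1\right) e^{3 x}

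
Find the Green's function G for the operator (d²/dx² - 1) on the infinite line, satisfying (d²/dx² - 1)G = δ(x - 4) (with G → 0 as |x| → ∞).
-\frac{e^{-|x - 4|}}{2}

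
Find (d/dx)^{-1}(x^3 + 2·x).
\frac{x^{4}}{4} + x^{2}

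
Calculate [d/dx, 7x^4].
28 x^{3}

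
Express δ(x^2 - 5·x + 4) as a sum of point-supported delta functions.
\frac{\delta(x - 4) + \delta(x - 1)}{3}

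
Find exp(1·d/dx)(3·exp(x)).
3 e^{x + 1}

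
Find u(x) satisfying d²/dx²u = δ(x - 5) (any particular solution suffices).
\frac{|x - 5|}{2}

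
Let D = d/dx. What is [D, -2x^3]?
- 6 x^{2}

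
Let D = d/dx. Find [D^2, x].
2D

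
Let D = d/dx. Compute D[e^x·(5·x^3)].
5 x^{2} \left(x + 3\right) e^{x}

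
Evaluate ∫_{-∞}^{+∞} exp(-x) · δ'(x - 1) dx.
e^{-1}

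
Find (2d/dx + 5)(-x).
- 5 x - 2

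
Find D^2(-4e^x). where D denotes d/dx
- 4 e^{x}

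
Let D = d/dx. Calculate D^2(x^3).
6 x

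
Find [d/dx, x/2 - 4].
\frac{1}{2}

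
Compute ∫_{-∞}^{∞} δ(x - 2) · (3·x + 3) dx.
9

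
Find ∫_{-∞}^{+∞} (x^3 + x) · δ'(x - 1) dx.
-4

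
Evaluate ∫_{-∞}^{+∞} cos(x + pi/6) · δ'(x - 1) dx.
\sin{\left(\frac{\pi}{6} + 1 \right)}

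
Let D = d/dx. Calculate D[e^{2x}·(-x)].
\left(- 2 x - 1\right) e^{2 x}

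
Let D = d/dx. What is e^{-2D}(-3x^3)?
- 3 x^{3} + 18 x^{2} - 36 x + 24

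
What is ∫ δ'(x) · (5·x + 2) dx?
-5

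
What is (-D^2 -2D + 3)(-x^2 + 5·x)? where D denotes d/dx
- 3 x^{2} + 19 x - 8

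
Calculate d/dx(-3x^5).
- 15 x^{4}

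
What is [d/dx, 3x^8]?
24 x^{7}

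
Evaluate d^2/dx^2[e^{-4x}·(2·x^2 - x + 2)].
4 \left(8 x^{2} - 12 x + 11\right) e^{- 4 x}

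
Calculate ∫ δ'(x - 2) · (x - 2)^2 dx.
0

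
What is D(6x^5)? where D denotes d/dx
30 x^{4}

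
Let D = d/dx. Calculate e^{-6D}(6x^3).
6 x^{3} - 108 x^{2} + 648 x - 1296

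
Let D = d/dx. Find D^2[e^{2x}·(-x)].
4 \left(- x - 1\right) e^{2 x}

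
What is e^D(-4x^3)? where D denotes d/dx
- 4 x^{3} - 12 x^{2} - 12 x - 4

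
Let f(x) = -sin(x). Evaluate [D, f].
- \cos{\left(x \right)}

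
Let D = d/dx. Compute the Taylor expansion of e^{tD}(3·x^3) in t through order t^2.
3 x \left(3 t^{2} + 3 t x + x^{2}\right)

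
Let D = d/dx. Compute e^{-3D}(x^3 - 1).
x^{3} - 9 x^{2} + 27 x - 28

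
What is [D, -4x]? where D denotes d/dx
-4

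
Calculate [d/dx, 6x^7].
42 x^{6}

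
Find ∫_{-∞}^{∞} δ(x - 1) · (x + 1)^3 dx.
8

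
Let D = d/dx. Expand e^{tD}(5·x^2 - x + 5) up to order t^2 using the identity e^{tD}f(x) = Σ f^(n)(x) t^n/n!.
5 t^{2} + t \left(10 x - 1\right) + 5 x^{2} - x + 5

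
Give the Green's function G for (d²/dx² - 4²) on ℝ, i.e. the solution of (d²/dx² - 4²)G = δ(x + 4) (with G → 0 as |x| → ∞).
-\frac{e^{-4|x + 4|}}{8}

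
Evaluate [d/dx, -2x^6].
- 12 x^{5}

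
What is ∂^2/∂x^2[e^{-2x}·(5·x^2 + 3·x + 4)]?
2 \left(10 x^{2} - 14 x + 7\right) e^{- 2 x}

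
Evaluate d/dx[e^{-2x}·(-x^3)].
x^{2} \left(2 x - 3\right) e^{- 2 x}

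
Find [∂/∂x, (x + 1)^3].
3 \left(x + 1\right)^{2}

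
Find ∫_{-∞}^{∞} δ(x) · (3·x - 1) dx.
-1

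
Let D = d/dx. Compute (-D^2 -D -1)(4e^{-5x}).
- 84 e^{- 5 x}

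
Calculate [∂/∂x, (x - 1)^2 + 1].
2 x - 2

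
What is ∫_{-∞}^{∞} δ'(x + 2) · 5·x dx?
-5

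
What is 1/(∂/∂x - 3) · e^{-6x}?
- \frac{e^{- 6 x}}{9}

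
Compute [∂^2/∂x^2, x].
2\frac{d}{dx}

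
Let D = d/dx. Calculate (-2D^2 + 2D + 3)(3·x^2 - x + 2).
9 x^{2} + 9 x - 8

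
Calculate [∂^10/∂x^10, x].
10\frac{d^{9}}{dx^{9}}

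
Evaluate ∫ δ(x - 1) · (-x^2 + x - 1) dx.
-1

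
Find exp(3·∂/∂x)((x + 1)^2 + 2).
x^{2} + 8 x + 18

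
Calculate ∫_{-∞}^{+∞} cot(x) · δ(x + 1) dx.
- \cot{\left(1 \right)}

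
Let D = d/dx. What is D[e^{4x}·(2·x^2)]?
4 x \left(2 x + 1\right) e^{4 x}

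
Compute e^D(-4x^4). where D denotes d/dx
- 4 x^{4} - 16 x^{3} - 24 x^{2} - 16 x - 4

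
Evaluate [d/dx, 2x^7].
14 x^{6}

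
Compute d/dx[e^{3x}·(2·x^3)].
6 x^{2} \left(x + 1\right) e^{3 x}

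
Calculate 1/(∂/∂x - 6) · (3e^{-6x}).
- \frac{e^{- 6 x}}{4}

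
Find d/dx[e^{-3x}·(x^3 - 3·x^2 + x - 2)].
\left(- 3 x^{3} + 12 x^{2} - 9 x + 7\right) e^{- 3 x}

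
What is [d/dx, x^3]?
3 x^{2}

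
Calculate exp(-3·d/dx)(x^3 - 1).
x^{3} - 9 x^{2} + 27 x - 28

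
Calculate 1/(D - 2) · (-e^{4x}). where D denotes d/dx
- \frac{e^{4 x}}{2}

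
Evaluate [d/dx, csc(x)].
- \cot{\left(x \right)} \csc{\left(x \right)}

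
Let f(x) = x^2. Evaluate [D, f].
2 x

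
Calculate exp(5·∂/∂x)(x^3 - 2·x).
x^{3} + 15 x^{2} + 73 x + 115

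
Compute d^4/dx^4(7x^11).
55440 x^{7}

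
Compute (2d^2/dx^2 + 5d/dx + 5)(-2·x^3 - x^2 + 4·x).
- 10 x^{3} - 35 x^{2} - 14 x + 16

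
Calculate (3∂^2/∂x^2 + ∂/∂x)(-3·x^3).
9 x \left(- x - 6\right)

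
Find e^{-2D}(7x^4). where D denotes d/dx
7 x^{4} - 56 x^{3} + 168 x^{2} - 224 x + 112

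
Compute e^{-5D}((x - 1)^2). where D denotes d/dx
x^{2} - 12 x + 36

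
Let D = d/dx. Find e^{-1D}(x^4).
x^{4} - 4 x^{3} + 6 x^{2} - 4 x + 1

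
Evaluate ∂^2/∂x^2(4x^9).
288 x^{7}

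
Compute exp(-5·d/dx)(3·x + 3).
3 x - 12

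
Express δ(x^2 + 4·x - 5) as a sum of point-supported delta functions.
\frac{\delta(x - 1) + \delta(x + 5)}{6}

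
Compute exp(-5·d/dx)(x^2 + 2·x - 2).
x^{2} - 8 x + 13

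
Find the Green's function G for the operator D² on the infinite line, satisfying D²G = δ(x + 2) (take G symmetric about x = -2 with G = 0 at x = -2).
\frac{|x + 2|}{2}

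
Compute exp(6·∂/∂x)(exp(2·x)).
e^{2 x + 12}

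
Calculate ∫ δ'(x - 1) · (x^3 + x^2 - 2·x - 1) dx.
-3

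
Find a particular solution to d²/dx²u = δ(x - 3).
\frac{|x - 3|}{2}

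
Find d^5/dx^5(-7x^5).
-840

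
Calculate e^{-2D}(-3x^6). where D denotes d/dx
- 3 x^{6} + 36 x^{5} - 180 x^{4} + 480 x^{3} - 720 x^{2} + 576 x - 192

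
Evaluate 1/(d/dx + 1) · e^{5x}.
\frac{e^{5 x}}{6}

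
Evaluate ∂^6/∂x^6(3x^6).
2160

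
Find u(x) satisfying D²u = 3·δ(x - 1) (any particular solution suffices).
\frac{3|x - 1|}{2}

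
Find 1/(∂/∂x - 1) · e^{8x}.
\frac{e^{8 x}}{7}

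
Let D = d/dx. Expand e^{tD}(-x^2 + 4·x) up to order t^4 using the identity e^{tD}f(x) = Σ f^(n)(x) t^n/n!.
- t^{2} - 2 t \left(x - 2\right) - x^{2} + 4 x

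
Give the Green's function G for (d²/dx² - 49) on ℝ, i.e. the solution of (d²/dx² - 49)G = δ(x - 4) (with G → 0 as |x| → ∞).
-\frac{e^{-7|x - 4|}}{14}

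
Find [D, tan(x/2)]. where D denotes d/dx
\frac{1}{\cos{\left(x \right)} + 1}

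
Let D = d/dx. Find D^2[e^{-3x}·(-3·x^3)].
9 x \left(- 3 x^{2} + 6 x - 2\right) e^{- 3 x}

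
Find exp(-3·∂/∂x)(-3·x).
9 - 3 x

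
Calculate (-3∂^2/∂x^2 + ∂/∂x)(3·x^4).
12 x^{2} \left(x - 9\right)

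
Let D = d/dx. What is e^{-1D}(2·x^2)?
2 x^{2} - 4 x + 2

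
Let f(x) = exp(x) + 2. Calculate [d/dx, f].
e^{x}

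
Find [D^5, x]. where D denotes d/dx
5D^{4}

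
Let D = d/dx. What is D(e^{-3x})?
- 3 e^{- 3 x}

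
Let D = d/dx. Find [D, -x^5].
- 5 x^{4}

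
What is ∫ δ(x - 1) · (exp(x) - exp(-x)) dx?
2 \sinh{\left(1 \right)}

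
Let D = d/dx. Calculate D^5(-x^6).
- 720 x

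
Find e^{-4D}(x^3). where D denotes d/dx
x^{3} - 12 x^{2} + 48 x - 64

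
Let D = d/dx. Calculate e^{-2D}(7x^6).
7 x^{6} - 84 x^{5} + 420 x^{4} - 1120 x^{3} + 1680 x^{2} - 1344 x + 448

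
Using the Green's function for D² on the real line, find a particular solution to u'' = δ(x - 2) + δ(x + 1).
\frac{|x - 2|}{2} + \frac{|x + 1|}{2}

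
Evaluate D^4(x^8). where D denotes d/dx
1680 x^{4}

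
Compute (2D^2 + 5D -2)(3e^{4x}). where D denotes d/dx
150 e^{4 x}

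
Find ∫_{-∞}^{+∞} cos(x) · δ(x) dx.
1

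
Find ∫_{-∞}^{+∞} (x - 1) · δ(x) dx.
-1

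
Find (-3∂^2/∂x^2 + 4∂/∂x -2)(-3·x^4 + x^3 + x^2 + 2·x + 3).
6 x^{4} - 50 x^{3} + 118 x^{2} - 14 x - 4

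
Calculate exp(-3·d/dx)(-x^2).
- x^{2} + 6 x - 9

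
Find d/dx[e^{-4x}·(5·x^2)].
10 x \left(1 - 2 x\right) e^{- 4 x}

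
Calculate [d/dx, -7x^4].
- 28 x^{3}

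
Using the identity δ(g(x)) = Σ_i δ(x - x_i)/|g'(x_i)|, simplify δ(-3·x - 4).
\frac{\delta(x + 4/3)}{3}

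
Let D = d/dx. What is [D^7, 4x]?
28D^{6}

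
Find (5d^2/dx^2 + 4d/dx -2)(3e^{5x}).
429 e^{5 x}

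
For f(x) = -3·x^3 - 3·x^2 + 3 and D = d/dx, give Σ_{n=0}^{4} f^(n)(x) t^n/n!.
- 3 t^{3} - 3 t^{2} \left(3 x + 1\right) - 3 t x \left(3 x + 2\right) - 3 x^{3} - 3 x^{2} + 3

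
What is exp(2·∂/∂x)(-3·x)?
- 3 x - 6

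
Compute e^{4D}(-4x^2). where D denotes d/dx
- 4 x^{2} - 32 x - 64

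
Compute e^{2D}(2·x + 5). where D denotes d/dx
2 x + 9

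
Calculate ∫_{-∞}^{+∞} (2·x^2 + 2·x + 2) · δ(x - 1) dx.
6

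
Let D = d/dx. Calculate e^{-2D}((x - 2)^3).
x^{3} - 12 x^{2} + 48 x - 64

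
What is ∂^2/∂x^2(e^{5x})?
25 e^{5 x}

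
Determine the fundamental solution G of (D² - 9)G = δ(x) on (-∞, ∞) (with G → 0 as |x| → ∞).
-\frac{e^{-3|x|}}{6}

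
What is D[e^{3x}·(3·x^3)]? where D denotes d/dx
9 x^{2} \left(x + 1\right) e^{3 x}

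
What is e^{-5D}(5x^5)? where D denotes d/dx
5 x^{5} - 125 x^{4} + 1250 x^{3} - 6250 x^{2} + 15625 x - 15625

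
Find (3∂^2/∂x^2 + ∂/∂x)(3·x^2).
6 x + 18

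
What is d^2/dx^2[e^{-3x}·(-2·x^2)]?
2 \left(- 9 x^{2} + 12 x - 2\right) e^{- 3 x}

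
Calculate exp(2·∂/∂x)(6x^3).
6 x^{3} + 36 x^{2} + 72 x + 48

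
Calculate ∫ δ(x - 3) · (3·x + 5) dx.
14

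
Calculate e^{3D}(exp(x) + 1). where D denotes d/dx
e^{x + 3} + 1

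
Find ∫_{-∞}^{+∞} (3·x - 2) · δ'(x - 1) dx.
-3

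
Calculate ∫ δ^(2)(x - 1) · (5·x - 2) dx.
0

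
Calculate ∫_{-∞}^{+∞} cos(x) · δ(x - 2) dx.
\cos{\left(2 \right)}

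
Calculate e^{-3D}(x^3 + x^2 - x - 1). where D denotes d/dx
x^{3} - 8 x^{2} + 20 x - 16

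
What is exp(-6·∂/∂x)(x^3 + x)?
x^{3} - 18 x^{2} + 109 x - 222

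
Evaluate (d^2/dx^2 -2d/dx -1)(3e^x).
- 6 e^{x}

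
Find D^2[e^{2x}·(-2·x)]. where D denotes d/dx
8 \left(- x - 1\right) e^{2 x}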